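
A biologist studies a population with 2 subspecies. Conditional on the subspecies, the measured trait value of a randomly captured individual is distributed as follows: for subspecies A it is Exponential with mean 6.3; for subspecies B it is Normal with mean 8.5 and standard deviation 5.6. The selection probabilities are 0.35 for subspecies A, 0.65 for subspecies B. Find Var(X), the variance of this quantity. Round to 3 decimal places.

35.377

Per component, A: μ=6.3, E[X²]=79.38; B: μ=8.5, E[X²]=103.61.
E[X] = 0.35·6.3 + 0.65·8.5 = 7.73.
E[X²] = 0.35·79.38 + 0.65·103.61 = 95.1295.
Var(X) = E[X²] − (E[X])² = 95.1295 − 59.7529 = 35.3766.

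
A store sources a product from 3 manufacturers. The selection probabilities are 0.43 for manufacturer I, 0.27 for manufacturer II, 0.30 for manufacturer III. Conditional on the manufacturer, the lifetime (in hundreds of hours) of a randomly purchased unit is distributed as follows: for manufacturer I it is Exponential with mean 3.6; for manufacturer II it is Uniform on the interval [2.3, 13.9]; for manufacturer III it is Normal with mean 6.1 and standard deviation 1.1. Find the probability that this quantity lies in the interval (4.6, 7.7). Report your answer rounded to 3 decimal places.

0.394

Conditional on each manufacturer, P(4.6 < X < 7.7): I: 0.16087; II: 0.267241; III: 0.840761.
By total probability, P(4.6 < X < 7.7) = 0.43·0.16087 + 0.27·0.267241 + 0.3·0.840761 = 0.393558.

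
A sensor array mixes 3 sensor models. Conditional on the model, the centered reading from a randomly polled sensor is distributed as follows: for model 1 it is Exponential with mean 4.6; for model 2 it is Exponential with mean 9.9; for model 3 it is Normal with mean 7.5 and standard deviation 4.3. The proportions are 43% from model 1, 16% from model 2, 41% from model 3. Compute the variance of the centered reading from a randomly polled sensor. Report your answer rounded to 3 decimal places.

36.154

Per component, 1: μ=4.6, E[X²]=42.32; 2: μ=9.9, E[X²]=196.02; 3: μ=7.5, E[X²]=74.74.
E[X] = 0.43·4.6 + 0.16·9.9 + 0.41·7.5 = 6.637.
E[X²] = 0.43·42.32 + 0.16·196.02 + 0.41·74.74 = 80.2042.
Var(X) = E[X²] − (E[X])² = 80.2042 − 44.0498 = 36.1544.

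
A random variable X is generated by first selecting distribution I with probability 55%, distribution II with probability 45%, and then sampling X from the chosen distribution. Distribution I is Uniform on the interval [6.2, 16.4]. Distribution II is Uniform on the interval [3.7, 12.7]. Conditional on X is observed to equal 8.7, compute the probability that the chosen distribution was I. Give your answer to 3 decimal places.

Likelihoods f(8.7 | ·): I: 0.0980392; II: 0.111111.
Posterior ∝ prior × likelihood. Numerator for I: 0.55·0.0980392 = 0.0539216.
Normalizing constant: 0.55·0.0980392 + 0.45·0.111111 = 0.103922.
P(I | observation) = 0.0539216 / 0.103922 = 0.518868.

0.519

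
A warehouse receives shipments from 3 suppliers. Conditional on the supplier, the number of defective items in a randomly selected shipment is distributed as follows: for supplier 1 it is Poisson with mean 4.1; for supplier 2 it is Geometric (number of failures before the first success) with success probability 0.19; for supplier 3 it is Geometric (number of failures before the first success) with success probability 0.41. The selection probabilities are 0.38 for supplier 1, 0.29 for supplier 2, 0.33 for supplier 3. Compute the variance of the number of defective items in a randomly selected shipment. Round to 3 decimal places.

Per component, 1: μ=4.1, E[X²]=20.91; 2: μ=4.26316, E[X²]=40.6122; 3: μ=1.43902, E[X²]=5.58061.
E[X] = 0.38·4.1 + 0.29·4.26316 + 0.33·1.43902 = 3.26919.
E[X²] = 0.38·20.91 + 0.29·40.6122 + 0.33·5.58061 = 21.5649.
Var(X) = E[X²] − (E[X])² = 21.5649 − 10.6876 = 10.8773.

10.877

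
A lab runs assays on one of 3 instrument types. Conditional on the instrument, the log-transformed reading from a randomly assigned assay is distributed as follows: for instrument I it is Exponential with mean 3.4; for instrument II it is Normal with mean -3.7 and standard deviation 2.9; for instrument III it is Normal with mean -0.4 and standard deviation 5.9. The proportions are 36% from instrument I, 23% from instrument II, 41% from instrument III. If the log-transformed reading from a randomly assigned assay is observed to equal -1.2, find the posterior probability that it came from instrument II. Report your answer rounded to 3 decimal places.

0.443

Likelihoods f(-1.2 | ·): I: 0; II: 0.0948716; III: 0.0669986.
Posterior ∝ prior × likelihood. Numerator for II: 0.23·0.0948716 = 0.0218205.
Normalizing constant: 0.36·0 + 0.23·0.0948716 + 0.41·0.0669986 = 0.0492899.
P(II | observation) = 0.0218205 / 0.0492899 = 0.442697.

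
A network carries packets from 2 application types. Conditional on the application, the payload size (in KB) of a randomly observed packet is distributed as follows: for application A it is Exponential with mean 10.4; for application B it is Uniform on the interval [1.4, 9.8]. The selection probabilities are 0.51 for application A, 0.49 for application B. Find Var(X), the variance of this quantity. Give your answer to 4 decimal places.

Per component, A: μ=10.4, E[X²]=216.32; B: μ=5.6, E[X²]=37.24.
E[X] = 0.51·10.4 + 0.49·5.6 = 8.048.
E[X²] = 0.51·216.32 + 0.49·37.24 = 128.571.
Var(X) = E[X²] − (E[X])² = 128.571 − 64.7703 = 63.8005.

63.8005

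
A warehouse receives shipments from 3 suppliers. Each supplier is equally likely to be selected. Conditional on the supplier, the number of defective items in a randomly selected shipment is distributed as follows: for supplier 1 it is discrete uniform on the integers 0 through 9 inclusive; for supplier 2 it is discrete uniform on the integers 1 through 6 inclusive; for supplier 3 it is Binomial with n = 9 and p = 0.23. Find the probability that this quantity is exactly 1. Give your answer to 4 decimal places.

Conditional on each supplier, P(X = 1): 1: 0.1; 2: 0.166667; 3: 0.255797.
By total probability, P(X = 1) = 0.333333·0.1 + 0.333333·0.166667 + 0.333333·0.255797 = 0.174155.

0.1742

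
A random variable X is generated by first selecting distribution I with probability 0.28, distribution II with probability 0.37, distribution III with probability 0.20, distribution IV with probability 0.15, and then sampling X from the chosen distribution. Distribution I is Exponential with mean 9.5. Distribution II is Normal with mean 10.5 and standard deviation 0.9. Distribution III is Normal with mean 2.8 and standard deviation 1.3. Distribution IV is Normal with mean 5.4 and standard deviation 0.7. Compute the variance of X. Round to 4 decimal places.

Per component, I: μ=9.5, E[X²]=180.5; II: μ=10.5, E[X²]=111.06; III: μ=2.8, E[X²]=9.53; IV: μ=5.4, E[X²]=29.65.
E[X] = 0.28·9.5 + 0.37·10.5 + 0.2·2.8 + 0.15·5.4 = 7.915.
E[X²] = 0.28·180.5 + 0.37·111.06 + 0.2·9.53 + 0.15·29.65 = 97.9857.
Var(X) = E[X²] − (E[X])² = 97.9857 − 62.6472 = 35.3385.

35.3385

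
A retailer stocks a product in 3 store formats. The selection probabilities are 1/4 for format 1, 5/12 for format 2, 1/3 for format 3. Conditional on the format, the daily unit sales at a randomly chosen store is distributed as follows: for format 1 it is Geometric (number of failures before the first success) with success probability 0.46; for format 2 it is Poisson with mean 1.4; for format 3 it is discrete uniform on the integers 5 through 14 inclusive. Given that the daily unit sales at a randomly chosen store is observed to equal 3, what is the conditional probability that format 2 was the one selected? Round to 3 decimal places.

Likelihoods P(X=3 | ·): 1: 0.0724334; 2: 0.112777; 3: 0.
Posterior ∝ prior × likelihood. Numerator for 2: 0.416667·0.112777 = 0.0469904.
Normalizing constant: 0.25·0.0724334 + 0.416667·0.112777 + 0.333333·0 = 0.0650988.
P(2 | observation) = 0.0469904 / 0.0650988 = 0.721833.

0.722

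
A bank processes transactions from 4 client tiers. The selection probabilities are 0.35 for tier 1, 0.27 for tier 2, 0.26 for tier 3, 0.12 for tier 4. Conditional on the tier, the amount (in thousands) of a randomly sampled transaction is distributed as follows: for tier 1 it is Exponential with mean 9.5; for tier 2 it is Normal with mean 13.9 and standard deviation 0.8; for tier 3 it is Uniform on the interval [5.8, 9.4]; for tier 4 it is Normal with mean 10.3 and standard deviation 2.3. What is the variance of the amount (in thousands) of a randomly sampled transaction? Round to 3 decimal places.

Per component, 1: μ=9.5, E[X²]=180.5; 2: μ=13.9, E[X²]=193.85; 3: μ=7.6, E[X²]=58.84; 4: μ=10.3, E[X²]=111.38.
E[X] = 0.35·9.5 + 0.27·13.9 + 0.26·7.6 + 0.12·10.3 = 10.29.
E[X²] = 0.35·180.5 + 0.27·193.85 + 0.26·58.84 + 0.12·111.38 = 144.178.
Var(X) = E[X²] − (E[X])² = 144.178 − 105.884 = 38.2944.

38.294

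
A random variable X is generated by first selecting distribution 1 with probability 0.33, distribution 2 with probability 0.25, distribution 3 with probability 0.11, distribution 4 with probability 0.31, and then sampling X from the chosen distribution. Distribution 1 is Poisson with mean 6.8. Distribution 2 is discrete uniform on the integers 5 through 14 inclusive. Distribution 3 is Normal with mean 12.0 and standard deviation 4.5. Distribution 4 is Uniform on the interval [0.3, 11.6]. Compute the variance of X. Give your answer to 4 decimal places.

13.8863

Per component, 1: μ=6.8, E[X²]=53.04; 2: μ=9.5, E[X²]=98.5; 3: μ=12, E[X²]=164.25; 4: μ=5.95, E[X²]=46.0433.
E[X] = 0.33·6.8 + 0.25·9.5 + 0.11·12 + 0.31·5.95 = 7.7835.
E[X²] = 0.33·53.04 + 0.25·98.5 + 0.11·164.25 + 0.31·46.0433 = 74.4691.
Var(X) = E[X²] − (E[X])² = 74.4691 − 60.5829 = 13.8863.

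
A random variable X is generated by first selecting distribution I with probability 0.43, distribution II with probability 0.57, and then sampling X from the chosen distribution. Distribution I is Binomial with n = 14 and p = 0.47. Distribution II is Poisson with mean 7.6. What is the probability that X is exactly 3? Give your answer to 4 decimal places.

0.0359

Conditional on each component, P(X = 3): I: 0.0350291; II: 0.0366144.
By total probability, P(X = 3) = 0.43·0.0350291 + 0.57·0.0366144 = 0.0359327.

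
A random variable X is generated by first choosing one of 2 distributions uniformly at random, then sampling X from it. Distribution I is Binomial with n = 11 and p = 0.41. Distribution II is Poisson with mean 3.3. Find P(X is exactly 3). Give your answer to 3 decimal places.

Conditional on each component, P(X = 3): I: 0.166975; II: 0.220912.
By total probability, P(X = 3) = 0.5·0.166975 + 0.5·0.220912 = 0.193943.

0.194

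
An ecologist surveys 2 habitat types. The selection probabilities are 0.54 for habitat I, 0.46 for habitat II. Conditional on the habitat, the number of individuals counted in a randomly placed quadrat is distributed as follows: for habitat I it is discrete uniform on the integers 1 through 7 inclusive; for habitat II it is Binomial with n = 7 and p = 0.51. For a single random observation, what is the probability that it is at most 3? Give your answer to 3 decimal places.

0.451

Conditional on each habitat, P(X ≤ 3): I: 0.428571; II: 0.478134.
By total probability, P(X ≤ 3) = 0.54·0.428571 + 0.46·0.478134 = 0.45137.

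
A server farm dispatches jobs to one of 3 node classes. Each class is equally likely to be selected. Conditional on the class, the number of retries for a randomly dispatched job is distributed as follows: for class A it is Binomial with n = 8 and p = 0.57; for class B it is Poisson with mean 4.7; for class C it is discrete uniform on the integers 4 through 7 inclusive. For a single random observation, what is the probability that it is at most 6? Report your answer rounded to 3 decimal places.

Conditional on each class, P(X ≤ 6): A: 0.921609; B: 0.804605; C: 0.75.
By total probability, P(X ≤ 6) = 0.333333·0.921609 + 0.333333·0.804605 + 0.333333·0.75 = 0.825405.

0.825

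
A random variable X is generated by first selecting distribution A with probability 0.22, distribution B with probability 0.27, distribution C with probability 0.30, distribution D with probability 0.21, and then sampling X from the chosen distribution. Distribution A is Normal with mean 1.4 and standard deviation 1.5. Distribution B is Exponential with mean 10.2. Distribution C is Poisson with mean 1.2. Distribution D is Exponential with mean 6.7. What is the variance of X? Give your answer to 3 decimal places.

Per component, A: μ=1.4, E[X²]=4.21; B: μ=10.2, E[X²]=208.08; C: μ=1.2, E[X²]=2.64; D: μ=6.7, E[X²]=89.78.
E[X] = 0.22·1.4 + 0.27·10.2 + 0.3·1.2 + 0.21·6.7 = 4.829.
E[X²] = 0.22·4.21 + 0.27·208.08 + 0.3·2.64 + 0.21·89.78 = 76.7536.
Var(X) = E[X²] − (E[X])² = 76.7536 − 23.3192 = 53.4344.

53.434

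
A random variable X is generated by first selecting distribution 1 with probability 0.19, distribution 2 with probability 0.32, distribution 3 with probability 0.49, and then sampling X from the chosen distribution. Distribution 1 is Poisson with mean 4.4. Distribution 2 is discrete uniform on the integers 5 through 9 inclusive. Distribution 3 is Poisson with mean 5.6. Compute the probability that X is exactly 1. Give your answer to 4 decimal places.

Conditional on each component, P(X = 1): 1: 0.0540203; 2: 0; 3: 0.020708.
By total probability, P(X = 1) = 0.19·0.0540203 + 0.32·0 + 0.49·0.020708 = 0.0204108.

0.0204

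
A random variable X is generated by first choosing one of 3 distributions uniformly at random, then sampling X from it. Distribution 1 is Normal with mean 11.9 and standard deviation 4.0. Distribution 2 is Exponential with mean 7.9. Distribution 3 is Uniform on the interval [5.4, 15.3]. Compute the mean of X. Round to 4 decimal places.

10.0500

Component means — 1: 11.9; 2: 7.9; 3: 10.35.
E[X] = 0.333333·11.9 + 0.333333·7.9 + 0.333333·10.35 = 10.05.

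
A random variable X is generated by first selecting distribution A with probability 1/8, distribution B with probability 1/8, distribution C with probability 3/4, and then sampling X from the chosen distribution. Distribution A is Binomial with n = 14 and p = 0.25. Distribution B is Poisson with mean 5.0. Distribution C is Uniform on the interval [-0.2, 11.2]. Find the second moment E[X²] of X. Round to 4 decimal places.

36.4194

For each component E[X²] = Var + (mean)², giving A: 14.875; B: 30; C: 41.08.
Overall E[X²] = 0.125·14.875 + 0.125·30 + 0.75·41.08 = 36.4194.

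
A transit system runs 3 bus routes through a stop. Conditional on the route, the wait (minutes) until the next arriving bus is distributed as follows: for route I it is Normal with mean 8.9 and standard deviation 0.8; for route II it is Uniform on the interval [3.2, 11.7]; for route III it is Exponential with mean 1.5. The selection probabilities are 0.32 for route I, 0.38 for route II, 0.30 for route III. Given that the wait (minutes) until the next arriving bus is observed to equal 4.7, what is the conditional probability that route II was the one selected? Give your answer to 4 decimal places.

0.8369

Likelihoods f(4.7 | ·): I: 5.16059e-07; II: 0.117647; III: 0.0290482.
Posterior ∝ prior × likelihood. Numerator for II: 0.38·0.117647 = 0.0447059.
Normalizing constant: 0.32·5.16059e-07 + 0.38·0.117647 + 0.3·0.0290482 = 0.0534205.
P(II | observation) = 0.0447059 / 0.0534205 = 0.836867.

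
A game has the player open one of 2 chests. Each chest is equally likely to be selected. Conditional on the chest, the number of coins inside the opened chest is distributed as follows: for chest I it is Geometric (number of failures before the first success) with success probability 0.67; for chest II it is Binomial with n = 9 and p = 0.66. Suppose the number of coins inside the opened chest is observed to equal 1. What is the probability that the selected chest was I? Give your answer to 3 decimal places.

0.995

Likelihoods P(X=1 | ·): I: 0.2211; II: 0.00106076.
Posterior ∝ prior × likelihood. Numerator for I: 0.5·0.2211 = 0.11055.
Normalizing constant: 0.5·0.2211 + 0.5·0.00106076 = 0.11108.
P(I | observation) = 0.11055 / 0.11108 = 0.995225.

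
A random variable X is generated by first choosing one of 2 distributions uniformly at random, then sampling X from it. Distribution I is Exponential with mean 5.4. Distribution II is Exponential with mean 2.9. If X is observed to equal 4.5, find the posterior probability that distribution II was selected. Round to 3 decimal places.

Likelihoods f(4.5 | ·): I: 0.0804811; II: 0.0730629.
Posterior ∝ prior × likelihood. Numerator for II: 0.5·0.0730629 = 0.0365314.
Normalizing constant: 0.5·0.0804811 + 0.5·0.0730629 = 0.076772.
P(II | observation) = 0.0365314 / 0.076772 = 0.475843.

0.476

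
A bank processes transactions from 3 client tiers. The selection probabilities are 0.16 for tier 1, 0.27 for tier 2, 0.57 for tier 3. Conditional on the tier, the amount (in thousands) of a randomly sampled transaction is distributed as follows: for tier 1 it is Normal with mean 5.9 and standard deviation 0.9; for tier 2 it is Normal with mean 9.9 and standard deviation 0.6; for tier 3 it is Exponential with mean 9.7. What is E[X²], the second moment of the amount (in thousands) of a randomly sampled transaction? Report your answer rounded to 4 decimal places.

For each component E[X²] = Var + (mean)², giving 1: 35.62; 2: 98.37; 3: 188.18.
Overall E[X²] = 0.16·35.62 + 0.27·98.37 + 0.57·188.18 = 139.522.

139.5217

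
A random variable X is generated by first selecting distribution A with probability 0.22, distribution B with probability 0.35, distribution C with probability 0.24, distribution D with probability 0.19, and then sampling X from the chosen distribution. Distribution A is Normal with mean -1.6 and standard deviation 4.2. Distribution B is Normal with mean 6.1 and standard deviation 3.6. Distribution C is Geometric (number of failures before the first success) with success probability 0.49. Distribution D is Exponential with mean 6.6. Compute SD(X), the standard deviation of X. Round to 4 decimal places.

5.3407

Per component, A: μ=-1.6, E[X²]=20.2; B: μ=6.1, E[X²]=50.17; C: μ=1.04082, E[X²]=3.20741; D: μ=6.6, E[X²]=87.12.
E[X] = 0.22·-1.6 + 0.35·6.1 + 0.24·1.04082 + 0.19·6.6 = 3.2868.
E[X²] = 0.22·20.2 + 0.35·50.17 + 0.24·3.20741 + 0.19·87.12 = 39.3261.
Var(X) = E[X²] − (E[X])² = 39.3261 − 10.803 = 28.5231.
SD(X) = √28.5231 = 5.3407.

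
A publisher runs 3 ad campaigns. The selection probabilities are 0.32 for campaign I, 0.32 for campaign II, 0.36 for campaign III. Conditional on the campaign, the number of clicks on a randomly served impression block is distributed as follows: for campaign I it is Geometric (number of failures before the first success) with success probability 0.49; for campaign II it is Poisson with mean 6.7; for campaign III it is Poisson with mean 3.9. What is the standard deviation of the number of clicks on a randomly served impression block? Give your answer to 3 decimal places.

Per component, I: μ=1.04082, E[X²]=3.20741; II: μ=6.7, E[X²]=51.59; III: μ=3.9, E[X²]=19.11.
E[X] = 0.32·1.04082 + 0.32·6.7 + 0.36·3.9 = 3.88106.
E[X²] = 0.32·3.20741 + 0.32·51.59 + 0.36·19.11 = 24.4148.
Var(X) = E[X²] − (E[X])² = 24.4148 − 15.0626 = 9.35214.
SD(X) = √9.35214 = 3.05813.

3.058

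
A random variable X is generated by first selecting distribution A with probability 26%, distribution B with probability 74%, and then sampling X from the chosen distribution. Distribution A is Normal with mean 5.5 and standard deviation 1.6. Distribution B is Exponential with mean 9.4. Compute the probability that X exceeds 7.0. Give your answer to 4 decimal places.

Conditional on each component, P(X > 7.0): A: 0.174251; B: 0.474886.
By total probability, P(X > 7.0) = 0.26·0.174251 + 0.74·0.474886 = 0.396721.

0.3967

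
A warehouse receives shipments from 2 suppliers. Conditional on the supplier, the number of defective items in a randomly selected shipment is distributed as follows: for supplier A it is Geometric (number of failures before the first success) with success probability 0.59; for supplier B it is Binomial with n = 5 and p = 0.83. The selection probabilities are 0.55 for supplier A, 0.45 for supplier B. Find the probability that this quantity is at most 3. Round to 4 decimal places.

Conditional on each supplier, P(X ≤ 3): A: 0.971742; B: 0.2027.
By total probability, P(X ≤ 3) = 0.55·0.971742 + 0.45·0.2027 = 0.625673.

0.6257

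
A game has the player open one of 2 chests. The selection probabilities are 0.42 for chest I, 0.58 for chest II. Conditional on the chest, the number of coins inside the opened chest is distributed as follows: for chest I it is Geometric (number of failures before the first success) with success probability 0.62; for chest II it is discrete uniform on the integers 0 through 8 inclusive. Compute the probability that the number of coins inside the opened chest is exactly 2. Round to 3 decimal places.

Conditional on each chest, P(X = 2): I: 0.089528; II: 0.111111.
By total probability, P(X = 2) = 0.42·0.089528 + 0.58·0.111111 = 0.102046.

0.102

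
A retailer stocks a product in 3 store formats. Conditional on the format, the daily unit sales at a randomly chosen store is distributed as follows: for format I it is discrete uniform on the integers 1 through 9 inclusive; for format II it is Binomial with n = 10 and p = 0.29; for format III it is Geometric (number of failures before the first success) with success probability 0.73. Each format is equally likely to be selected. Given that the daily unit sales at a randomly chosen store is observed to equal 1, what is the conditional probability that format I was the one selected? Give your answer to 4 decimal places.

0.2519

Likelihoods P(X=1 | ·): I: 0.111111; II: 0.132961; III: 0.1971.
Posterior ∝ prior × likelihood. Numerator for I: 0.333333·0.111111 = 0.037037.
Normalizing constant: 0.333333·0.111111 + 0.333333·0.132961 + 0.333333·0.1971 = 0.147057.
P(I | observation) = 0.037037 / 0.147057 = 0.251855.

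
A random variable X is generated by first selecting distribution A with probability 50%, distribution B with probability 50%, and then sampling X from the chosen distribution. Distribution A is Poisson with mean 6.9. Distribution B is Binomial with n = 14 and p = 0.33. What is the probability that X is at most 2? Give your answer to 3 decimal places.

0.071

Conditional on each component, P(X ≤ 2): A: 0.0319518; B: 0.110092.
By total probability, P(X ≤ 2) = 0.5·0.0319518 + 0.5·0.110092 = 0.0710219.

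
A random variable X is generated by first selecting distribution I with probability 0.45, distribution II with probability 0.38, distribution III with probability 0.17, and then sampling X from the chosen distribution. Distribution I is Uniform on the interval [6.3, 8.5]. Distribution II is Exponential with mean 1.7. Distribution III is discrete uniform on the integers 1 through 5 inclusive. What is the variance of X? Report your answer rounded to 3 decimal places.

8.766

Per component, I: μ=7.4, E[X²]=55.1633; II: μ=1.7, E[X²]=5.78; III: μ=3, E[X²]=11.
E[X] = 0.45·7.4 + 0.38·1.7 + 0.17·3 = 4.486.
E[X²] = 0.45·55.1633 + 0.38·5.78 + 0.17·11 = 28.8899.
Var(X) = E[X²] − (E[X])² = 28.8899 − 20.1242 = 8.7657.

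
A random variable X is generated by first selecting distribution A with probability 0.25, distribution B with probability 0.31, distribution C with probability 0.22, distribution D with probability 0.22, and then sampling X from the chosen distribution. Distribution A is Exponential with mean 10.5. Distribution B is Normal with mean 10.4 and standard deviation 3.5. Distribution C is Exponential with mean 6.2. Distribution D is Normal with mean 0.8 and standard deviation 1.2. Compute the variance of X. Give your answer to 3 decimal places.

Per component, A: μ=10.5, E[X²]=220.5; B: μ=10.4, E[X²]=120.41; C: μ=6.2, E[X²]=76.88; D: μ=0.8, E[X²]=2.08.
E[X] = 0.25·10.5 + 0.31·10.4 + 0.22·6.2 + 0.22·0.8 = 7.389.
E[X²] = 0.25·220.5 + 0.31·120.41 + 0.22·76.88 + 0.22·2.08 = 109.823.
Var(X) = E[X²] − (E[X])² = 109.823 − 54.5973 = 55.226.

55.226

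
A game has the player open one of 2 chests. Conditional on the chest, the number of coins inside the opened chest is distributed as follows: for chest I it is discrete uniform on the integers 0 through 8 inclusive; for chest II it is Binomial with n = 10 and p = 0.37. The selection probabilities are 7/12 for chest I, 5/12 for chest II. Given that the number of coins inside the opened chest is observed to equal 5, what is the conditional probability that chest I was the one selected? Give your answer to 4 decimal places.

Likelihoods P(X=5 | ·): I: 0.111111; II: 0.173425.
Posterior ∝ prior × likelihood. Numerator for I: 0.583333·0.111111 = 0.0648148.
Normalizing constant: 0.583333·0.111111 + 0.416667·0.173425 = 0.137075.
P(I | observation) = 0.0648148 / 0.137075 = 0.472841.

0.4728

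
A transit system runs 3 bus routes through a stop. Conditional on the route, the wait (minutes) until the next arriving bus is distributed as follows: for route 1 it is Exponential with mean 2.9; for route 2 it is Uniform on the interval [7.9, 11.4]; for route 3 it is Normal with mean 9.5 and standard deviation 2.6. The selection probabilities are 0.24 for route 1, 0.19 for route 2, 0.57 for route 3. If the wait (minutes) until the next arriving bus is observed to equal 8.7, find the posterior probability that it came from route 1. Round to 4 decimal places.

Likelihoods f(8.7 | ·): 1: 0.017168; 2: 0.285714; 3: 0.146345.
Posterior ∝ prior × likelihood. Numerator for 1: 0.24·0.017168 = 0.00412031.
Normalizing constant: 0.24·0.017168 + 0.19·0.285714 + 0.57·0.146345 = 0.141823.
P(1 | observation) = 0.00412031 / 0.141823 = 0.0290525.

0.0291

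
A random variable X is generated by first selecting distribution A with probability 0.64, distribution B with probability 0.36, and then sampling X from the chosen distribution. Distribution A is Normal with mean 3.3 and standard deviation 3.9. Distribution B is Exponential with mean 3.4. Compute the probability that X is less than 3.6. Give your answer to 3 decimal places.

Conditional on each component, P(X < 3.6): A: 0.530658; B: 0.653136.
By total probability, P(X < 3.6) = 0.64·0.530658 + 0.36·0.653136 = 0.57475.

0.575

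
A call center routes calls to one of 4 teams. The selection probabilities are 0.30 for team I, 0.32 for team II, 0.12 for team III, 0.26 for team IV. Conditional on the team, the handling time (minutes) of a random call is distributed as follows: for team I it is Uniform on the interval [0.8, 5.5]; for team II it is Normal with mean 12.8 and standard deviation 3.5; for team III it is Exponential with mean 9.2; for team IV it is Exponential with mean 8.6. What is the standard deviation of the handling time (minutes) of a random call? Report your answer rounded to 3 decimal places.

6.958

Per component, I: μ=3.15, E[X²]=11.7633; II: μ=12.8, E[X²]=176.09; III: μ=9.2, E[X²]=169.28; IV: μ=8.6, E[X²]=147.92.
E[X] = 0.3·3.15 + 0.32·12.8 + 0.12·9.2 + 0.26·8.6 = 8.381.
E[X²] = 0.3·11.7633 + 0.32·176.09 + 0.12·169.28 + 0.26·147.92 = 118.651.
Var(X) = E[X²] − (E[X])² = 118.651 − 70.2412 = 48.4094.
SD(X) = √48.4094 = 6.95769.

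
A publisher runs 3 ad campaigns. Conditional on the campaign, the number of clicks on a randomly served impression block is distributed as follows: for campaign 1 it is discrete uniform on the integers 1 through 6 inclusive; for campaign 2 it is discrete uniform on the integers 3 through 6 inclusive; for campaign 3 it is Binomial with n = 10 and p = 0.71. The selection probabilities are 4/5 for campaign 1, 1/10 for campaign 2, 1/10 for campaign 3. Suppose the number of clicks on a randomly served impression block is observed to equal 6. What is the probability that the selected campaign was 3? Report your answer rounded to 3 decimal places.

Likelihoods P(X=6 | ·): 1: 0.166667; 2: 0.25; 3: 0.190266.
Posterior ∝ prior × likelihood. Numerator for 3: 0.1·0.190266 = 0.0190266.
Normalizing constant: 0.8·0.166667 + 0.1·0.25 + 0.1·0.190266 = 0.17736.
P(3 | observation) = 0.0190266 / 0.17736 = 0.107277.

0.107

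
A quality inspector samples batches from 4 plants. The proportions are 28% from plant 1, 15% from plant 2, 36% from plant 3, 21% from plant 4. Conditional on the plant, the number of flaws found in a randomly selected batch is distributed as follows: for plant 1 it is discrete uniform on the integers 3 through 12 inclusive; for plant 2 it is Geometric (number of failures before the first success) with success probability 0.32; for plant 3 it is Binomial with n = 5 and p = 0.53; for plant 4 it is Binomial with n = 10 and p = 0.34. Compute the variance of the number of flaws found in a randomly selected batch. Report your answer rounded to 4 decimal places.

Per component, 1: μ=7.5, E[X²]=64.5; 2: μ=2.125, E[X²]=11.1562; 3: μ=2.65, E[X²]=8.268; 4: μ=3.4, E[X²]=13.804.
E[X] = 0.28·7.5 + 0.15·2.125 + 0.36·2.65 + 0.21·3.4 = 4.08675.
E[X²] = 0.28·64.5 + 0.15·11.1562 + 0.36·8.268 + 0.21·13.804 = 25.6088.
Var(X) = E[X²] − (E[X])² = 25.6088 − 16.7015 = 8.90723.

8.9072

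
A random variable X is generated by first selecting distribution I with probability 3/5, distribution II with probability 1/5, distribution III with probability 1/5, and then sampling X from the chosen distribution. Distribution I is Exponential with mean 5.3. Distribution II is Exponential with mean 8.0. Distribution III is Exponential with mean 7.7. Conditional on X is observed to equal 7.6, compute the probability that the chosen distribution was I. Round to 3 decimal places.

0.582

Likelihoods f(7.6 | ·): I: 0.0449741; II: 0.0483426; III: 0.0484011.
Posterior ∝ prior × likelihood. Numerator for I: 0.6·0.0449741 = 0.0269844.
Normalizing constant: 0.6·0.0449741 + 0.2·0.0483426 + 0.2·0.0484011 = 0.0463332.
P(I | observation) = 0.0269844 / 0.0463332 = 0.5824.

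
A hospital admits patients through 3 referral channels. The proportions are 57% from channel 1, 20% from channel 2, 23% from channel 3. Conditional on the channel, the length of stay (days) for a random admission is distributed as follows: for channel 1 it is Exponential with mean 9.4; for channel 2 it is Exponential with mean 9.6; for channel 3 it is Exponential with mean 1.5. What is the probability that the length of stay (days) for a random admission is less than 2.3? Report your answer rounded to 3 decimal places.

Conditional on each channel, P(X < 2.3): 1: 0.217046; 2: 0.213044; 3: 0.784185.
By total probability, P(X < 2.3) = 0.57·0.217046 + 0.2·0.213044 + 0.23·0.784185 = 0.346687.

0.347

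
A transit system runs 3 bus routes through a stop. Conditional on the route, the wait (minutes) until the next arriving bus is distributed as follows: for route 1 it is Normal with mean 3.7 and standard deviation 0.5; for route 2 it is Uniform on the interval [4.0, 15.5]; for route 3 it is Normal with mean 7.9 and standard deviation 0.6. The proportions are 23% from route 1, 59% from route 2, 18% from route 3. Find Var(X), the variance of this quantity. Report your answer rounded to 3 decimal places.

Per component, 1: μ=3.7, E[X²]=13.94; 2: μ=9.75, E[X²]=106.083; 3: μ=7.9, E[X²]=62.77.
E[X] = 0.23·3.7 + 0.59·9.75 + 0.18·7.9 = 8.0255.
E[X²] = 0.23·13.94 + 0.59·106.083 + 0.18·62.77 = 77.094.
Var(X) = E[X²] − (E[X])² = 77.094 − 64.4087 = 12.6853.

12.685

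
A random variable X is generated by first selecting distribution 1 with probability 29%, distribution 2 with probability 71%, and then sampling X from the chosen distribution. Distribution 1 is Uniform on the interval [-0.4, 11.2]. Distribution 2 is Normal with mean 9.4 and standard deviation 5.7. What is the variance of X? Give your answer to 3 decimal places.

Per component, 1: μ=5.4, E[X²]=40.3733; 2: μ=9.4, E[X²]=120.85.
E[X] = 0.29·5.4 + 0.71·9.4 = 8.24.
E[X²] = 0.29·40.3733 + 0.71·120.85 = 97.5118.
Var(X) = E[X²] − (E[X])² = 97.5118 − 67.8976 = 29.6142.

29.614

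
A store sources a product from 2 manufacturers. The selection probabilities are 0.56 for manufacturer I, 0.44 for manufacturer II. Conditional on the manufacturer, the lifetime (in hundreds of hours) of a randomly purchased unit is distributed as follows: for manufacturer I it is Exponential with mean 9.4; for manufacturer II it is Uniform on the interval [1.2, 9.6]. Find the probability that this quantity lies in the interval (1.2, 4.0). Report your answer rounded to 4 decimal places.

0.2736

Conditional on each manufacturer, P(1.2 < X < 4.0): I: 0.226731; II: 0.333333.
By total probability, P(1.2 < X < 4.0) = 0.56·0.226731 + 0.44·0.333333 = 0.273636.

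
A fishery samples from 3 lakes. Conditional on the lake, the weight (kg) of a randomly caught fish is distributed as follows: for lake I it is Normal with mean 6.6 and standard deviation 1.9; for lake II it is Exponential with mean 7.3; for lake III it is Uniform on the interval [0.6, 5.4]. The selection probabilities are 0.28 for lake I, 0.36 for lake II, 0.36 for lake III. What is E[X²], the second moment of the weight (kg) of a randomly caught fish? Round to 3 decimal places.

For each component E[X²] = Var + (mean)², giving I: 47.17; II: 106.58; III: 10.92.
Overall E[X²] = 0.28·47.17 + 0.36·106.58 + 0.36·10.92 = 55.5076.

55.508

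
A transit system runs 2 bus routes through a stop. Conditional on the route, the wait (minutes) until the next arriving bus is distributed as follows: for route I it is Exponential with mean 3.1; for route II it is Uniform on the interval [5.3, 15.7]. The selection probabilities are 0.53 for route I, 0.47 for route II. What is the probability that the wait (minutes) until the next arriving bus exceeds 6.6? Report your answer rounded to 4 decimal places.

0.4743

Conditional on each route, P(X > 6.6): I: 0.118952; II: 0.875.
By total probability, P(X > 6.6) = 0.53·0.118952 + 0.47·0.875 = 0.474295.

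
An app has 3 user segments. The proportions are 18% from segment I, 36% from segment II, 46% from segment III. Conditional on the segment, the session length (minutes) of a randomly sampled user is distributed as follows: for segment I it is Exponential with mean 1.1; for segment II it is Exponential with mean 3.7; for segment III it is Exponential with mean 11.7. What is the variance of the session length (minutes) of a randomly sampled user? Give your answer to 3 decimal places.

Per component, I: μ=1.1, E[X²]=2.42; II: μ=3.7, E[X²]=27.38; III: μ=11.7, E[X²]=273.78.
E[X] = 0.18·1.1 + 0.36·3.7 + 0.46·11.7 = 6.912.
E[X²] = 0.18·2.42 + 0.36·27.38 + 0.46·273.78 = 136.231.
Var(X) = E[X²] − (E[X])² = 136.231 − 47.7757 = 88.4555.

88.455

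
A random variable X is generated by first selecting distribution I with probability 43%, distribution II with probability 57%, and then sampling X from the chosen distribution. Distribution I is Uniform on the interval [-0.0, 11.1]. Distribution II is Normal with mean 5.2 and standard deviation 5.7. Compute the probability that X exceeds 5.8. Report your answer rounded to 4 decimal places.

Conditional on each component, P(X > 5.8): I: 0.477477; II: 0.458083.
By total probability, P(X > 5.8) = 0.43·0.477477 + 0.57·0.458083 = 0.466423.

0.4664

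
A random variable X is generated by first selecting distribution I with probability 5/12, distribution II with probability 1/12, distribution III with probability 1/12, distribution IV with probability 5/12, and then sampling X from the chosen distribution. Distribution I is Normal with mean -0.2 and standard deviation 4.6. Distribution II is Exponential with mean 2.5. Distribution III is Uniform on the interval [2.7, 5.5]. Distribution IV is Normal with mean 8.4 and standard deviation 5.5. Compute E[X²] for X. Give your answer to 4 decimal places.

For each component E[X²] = Var + (mean)², giving I: 21.2; II: 12.5; III: 17.4633; IV: 100.81.
Overall E[X²] = 0.416667·21.2 + 0.0833333·12.5 + 0.0833333·17.4633 + 0.416667·100.81 = 53.3344.

53.3344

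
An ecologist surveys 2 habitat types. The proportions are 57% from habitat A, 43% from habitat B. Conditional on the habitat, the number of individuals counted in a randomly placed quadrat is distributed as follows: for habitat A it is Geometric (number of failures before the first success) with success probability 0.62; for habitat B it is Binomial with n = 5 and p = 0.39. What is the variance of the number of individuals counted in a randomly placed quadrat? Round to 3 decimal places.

Per component, A: μ=0.612903, E[X²]=1.3642; B: μ=1.95, E[X²]=4.992.
E[X] = 0.57·0.612903 + 0.43·1.95 = 1.18785.
E[X²] = 0.57·1.3642 + 0.43·4.992 = 2.92416.
Var(X) = E[X²] − (E[X])² = 2.92416 − 1.411 = 1.51316.

1.513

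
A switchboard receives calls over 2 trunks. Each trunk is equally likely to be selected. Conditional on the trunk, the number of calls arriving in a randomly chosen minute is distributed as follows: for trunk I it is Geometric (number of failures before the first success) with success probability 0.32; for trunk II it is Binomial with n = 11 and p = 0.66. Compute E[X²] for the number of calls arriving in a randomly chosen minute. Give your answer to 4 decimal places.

For each component E[X²] = Var + (mean)², giving I: 11.1562; II: 55.176.
Overall E[X²] = 0.5·11.1562 + 0.5·55.176 = 33.1661.

33.1661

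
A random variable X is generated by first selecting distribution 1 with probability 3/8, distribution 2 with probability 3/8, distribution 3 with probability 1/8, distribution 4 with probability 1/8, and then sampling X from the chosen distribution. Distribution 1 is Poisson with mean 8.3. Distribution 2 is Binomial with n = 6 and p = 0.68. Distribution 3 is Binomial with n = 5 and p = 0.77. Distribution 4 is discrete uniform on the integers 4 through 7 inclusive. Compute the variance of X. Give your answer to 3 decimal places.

7.809

Per component, 1: μ=8.3, E[X²]=77.19; 2: μ=4.08, E[X²]=17.952; 3: μ=3.85, E[X²]=15.708; 4: μ=5.5, E[X²]=31.5.
E[X] = 0.375·8.3 + 0.375·4.08 + 0.125·3.85 + 0.125·5.5 = 5.81125.
E[X²] = 0.375·77.19 + 0.375·17.952 + 0.125·15.708 + 0.125·31.5 = 41.5793.
Var(X) = E[X²] − (E[X])² = 41.5793 − 33.7706 = 7.80862.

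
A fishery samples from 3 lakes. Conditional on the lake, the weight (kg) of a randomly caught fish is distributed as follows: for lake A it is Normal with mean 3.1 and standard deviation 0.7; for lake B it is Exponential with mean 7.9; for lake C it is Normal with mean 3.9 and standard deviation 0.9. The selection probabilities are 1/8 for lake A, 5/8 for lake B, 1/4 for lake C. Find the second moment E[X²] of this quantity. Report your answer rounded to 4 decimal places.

For each component E[X²] = Var + (mean)², giving A: 10.1; B: 124.82; C: 16.02.
Overall E[X²] = 0.125·10.1 + 0.625·124.82 + 0.25·16.02 = 83.28.

83.2800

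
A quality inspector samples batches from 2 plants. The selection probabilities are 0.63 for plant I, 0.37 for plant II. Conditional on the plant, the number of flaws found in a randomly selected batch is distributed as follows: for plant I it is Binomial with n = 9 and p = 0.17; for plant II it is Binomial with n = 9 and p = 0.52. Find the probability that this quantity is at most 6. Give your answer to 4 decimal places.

Conditional on each plant, P(X ≤ 6): I: 0.999893; II: 0.888853.
By total probability, P(X ≤ 6) = 0.63·0.999893 + 0.37·0.888853 = 0.958808.

0.9588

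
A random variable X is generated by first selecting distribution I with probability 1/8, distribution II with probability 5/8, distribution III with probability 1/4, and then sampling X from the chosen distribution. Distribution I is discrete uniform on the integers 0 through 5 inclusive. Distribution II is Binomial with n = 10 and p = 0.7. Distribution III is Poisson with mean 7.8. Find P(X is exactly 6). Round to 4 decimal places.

Conditional on each component, P(X = 6): I: 0; II: 0.200121; III: 0.128156.
By total probability, P(X = 6) = 0.125·0 + 0.625·0.200121 + 0.25·0.128156 = 0.157115.

0.1571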